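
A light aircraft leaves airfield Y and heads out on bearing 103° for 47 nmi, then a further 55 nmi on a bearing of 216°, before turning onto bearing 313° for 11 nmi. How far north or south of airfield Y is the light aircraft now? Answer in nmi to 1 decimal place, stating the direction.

Leg 1 (103°, 47 nmi): east 47 sin 103° = 45.80, north 47 cos 103° = -10.57
Leg 2 (216°, 55 nmi): east 55 sin 216° = -32.33, north 55 cos 216° = -44.50
Leg 3 (313°, 11 nmi): east 11 sin 313° = -8.04, north 11 cos 313° = 7.50
Net north component: -47.57 nmi.

47.6 nmi south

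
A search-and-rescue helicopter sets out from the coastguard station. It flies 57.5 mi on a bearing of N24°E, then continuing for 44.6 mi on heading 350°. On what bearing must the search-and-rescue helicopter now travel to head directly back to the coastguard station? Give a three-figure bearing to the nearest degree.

189°

Leg 1 (N24°E, 57.5 mi): east 57.5 sin 24° = 23.39, north 57.5 cos 24° = 52.53
Leg 2 (350°, 44.6 mi): east 44.6 sin 350° = -7.74, north 44.6 cos 350° = 43.92
Net displacement: 15.64 east, 96.45 north. Direction back to start is (-15.64, -96.45): bearing = atan2(-15.64, -96.45) mod 360° = 189.21° ≈ 189°.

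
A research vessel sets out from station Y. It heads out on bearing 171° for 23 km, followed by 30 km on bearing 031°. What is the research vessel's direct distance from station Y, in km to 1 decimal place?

Leg 1 (171°, 23 km): east 23 sin 171° = 3.60, north 23 cos 171° = -22.72
Leg 2 (031°, 30 km): east 30 sin 31° = 15.45, north 30 cos 31° = 25.72
Net: 19.05 east, 3.00 north. Distance = √((19.05)² + (3.00)²) = 19.284 km.

19.3 km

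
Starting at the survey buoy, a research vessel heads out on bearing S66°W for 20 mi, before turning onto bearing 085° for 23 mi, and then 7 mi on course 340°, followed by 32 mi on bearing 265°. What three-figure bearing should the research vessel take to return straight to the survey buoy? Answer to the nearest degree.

085°

Leg 1 (S66°W, 20 mi): east 20 sin 246° = -18.27, north 20 cos 246° = -8.13
Leg 2 (085°, 23 mi): east 23 sin 85° = 22.91, north 23 cos 85° = 2.00
Leg 3 (340°, 7 mi): east 7 sin 340° = -2.39, north 7 cos 340° = 6.58
Leg 4 (265°, 32 mi): east 32 sin 265° = -31.88, north 32 cos 265° = -2.79
Net displacement: -29.63 east, -2.34 north. Direction back to start is (29.63, 2.34): bearing = atan2(29.63, 2.34) mod 360° = 85.48° ≈ 085°.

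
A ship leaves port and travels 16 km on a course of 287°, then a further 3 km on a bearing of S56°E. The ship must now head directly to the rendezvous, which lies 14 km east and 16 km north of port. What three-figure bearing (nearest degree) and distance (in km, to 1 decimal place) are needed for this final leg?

Leg 1 (287°, 16 km): east 16 sin 287° = -15.30, north 16 cos 287° = 4.68
Leg 2 (S56°E, 3 km): east 3 sin 124° = 2.49, north 3 cos 124° = -1.68
Current position: (-12.81, 3.00). Target: (14, 16). Remaining: Δeast = 26.81, Δnorth = 13.00.
Bearing = atan2(26.81, 13.00) mod 360° = 64.14°; distance = √((26.81)² + (13.00)²) = 29.799 km.

064°, 29.8 km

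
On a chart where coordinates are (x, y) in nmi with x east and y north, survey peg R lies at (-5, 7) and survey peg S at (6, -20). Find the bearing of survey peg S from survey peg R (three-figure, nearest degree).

158°

Δeast = 6 − -5 = 11.00; Δnorth = -20 − 7 = -27.00.
Bearing = atan2(Δeast, Δnorth) mod 360° = 157.83° ≈ 158°.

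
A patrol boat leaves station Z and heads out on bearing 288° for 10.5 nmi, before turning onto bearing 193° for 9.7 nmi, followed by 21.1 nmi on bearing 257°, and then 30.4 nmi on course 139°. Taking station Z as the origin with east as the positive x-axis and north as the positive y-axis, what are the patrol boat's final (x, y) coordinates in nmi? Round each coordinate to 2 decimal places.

(-12.78, -33.90)

Leg 1 (288°, 10.5 nmi): east 10.5 sin 288° = -9.99, north 10.5 cos 288° = 3.24
Leg 2 (193°, 9.7 nmi): east 9.7 sin 193° = -2.18, north 9.7 cos 193° = -9.45
Leg 3 (257°, 21.1 nmi): east 21.1 sin 257° = -20.56, north 21.1 cos 257° = -4.75
Leg 4 (139°, 30.4 nmi): east 30.4 sin 139° = 19.94, north 30.4 cos 139° = -22.94
Summing: -12.78 nmi east, -33.90 nmi north → (-12.78, -33.90).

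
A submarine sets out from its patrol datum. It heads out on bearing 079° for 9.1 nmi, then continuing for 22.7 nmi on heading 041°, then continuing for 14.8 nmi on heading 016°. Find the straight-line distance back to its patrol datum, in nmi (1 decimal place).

43.3 nmi

Leg 1 (079°, 9.1 nmi): east 9.1 sin 79° = 8.93, north 9.1 cos 79° = 1.74
Leg 2 (041°, 22.7 nmi): east 22.7 sin 41° = 14.89, north 22.7 cos 41° = 17.13
Leg 3 (016°, 14.8 nmi): east 14.8 sin 16° = 4.08, north 14.8 cos 16° = 14.23
Net: 27.90 east, 33.09 north. Distance = √((27.90)² + (33.09)²) = 43.289 nmi.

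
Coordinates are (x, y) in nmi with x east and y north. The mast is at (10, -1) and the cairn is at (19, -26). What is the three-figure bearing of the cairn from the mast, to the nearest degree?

160°

Δeast = 19 − 10 = 9.00; Δnorth = -26 − -1 = -25.00.
Bearing = atan2(Δeast, Δnorth) mod 360° = 160.20° ≈ 160°.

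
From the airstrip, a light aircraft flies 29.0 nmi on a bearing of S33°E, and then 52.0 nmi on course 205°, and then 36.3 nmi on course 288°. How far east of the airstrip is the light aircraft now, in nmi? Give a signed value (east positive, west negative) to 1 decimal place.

Leg 1 (S33°E, 29.0 nmi): east 29.0 sin 147° = 15.79, north 29.0 cos 147° = -24.32
Leg 2 (205°, 52.0 nmi): east 52.0 sin 205° = -21.98, north 52.0 cos 205° = -47.13
Leg 3 (288°, 36.3 nmi): east 36.3 sin 288° = -34.52, north 36.3 cos 288° = 11.22
Net east component: -40.70 nmi.

-40.7 nmi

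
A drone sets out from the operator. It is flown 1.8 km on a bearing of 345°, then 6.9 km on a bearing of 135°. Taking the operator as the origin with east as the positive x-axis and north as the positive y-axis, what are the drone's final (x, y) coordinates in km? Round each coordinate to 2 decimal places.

(4.41, -3.14)

Leg 1 (345°, 1.8 km): east 1.8 sin 345° = -0.47, north 1.8 cos 345° = 1.74
Leg 2 (135°, 6.9 km): east 6.9 sin 135° = 4.88, north 6.9 cos 135° = -4.88
Summing: 4.41 km east, -3.14 km north → (4.41, -3.14).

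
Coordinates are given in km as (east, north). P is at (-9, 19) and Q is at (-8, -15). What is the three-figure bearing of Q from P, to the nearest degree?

Δeast = -8 − -9 = 1.00; Δnorth = -15 − 19 = -34.00.
Bearing = atan2(Δeast, Δnorth) mod 360° = 178.32° ≈ 178°.

178°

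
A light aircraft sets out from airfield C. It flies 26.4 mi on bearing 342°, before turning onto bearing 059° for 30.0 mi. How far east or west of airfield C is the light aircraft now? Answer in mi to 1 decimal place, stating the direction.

Leg 1 (342°, 26.4 mi): east 26.4 sin 342° = -8.16, north 26.4 cos 342° = 25.11
Leg 2 (059°, 30.0 mi): east 30.0 sin 59° = 25.72, north 30.0 cos 59° = 15.45
Net east component: 17.56 mi.

17.6 mi east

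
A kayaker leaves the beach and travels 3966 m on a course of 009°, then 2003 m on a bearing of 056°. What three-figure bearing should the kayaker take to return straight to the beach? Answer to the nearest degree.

204°

Leg 1 (009°, 3966 m): east 3966 sin 9° = 620.42, north 3966 cos 9° = 3917.17
Leg 2 (056°, 2003 m): east 2003 sin 56° = 1660.56, north 2003 cos 56° = 1120.06
Net displacement: 2280.98 east, 5037.24 north. Direction back to start is (-2280.98, -5037.24): bearing = atan2(-2280.98, -5037.24) mod 360° = 204.36° ≈ 204°.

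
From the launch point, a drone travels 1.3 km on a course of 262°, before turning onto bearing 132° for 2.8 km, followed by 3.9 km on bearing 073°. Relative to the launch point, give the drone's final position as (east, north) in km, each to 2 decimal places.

Leg 1 (262°, 1.3 km): east 1.3 sin 262° = -1.29, north 1.3 cos 262° = -0.18
Leg 2 (132°, 2.8 km): east 2.8 sin 132° = 2.08, north 2.8 cos 132° = -1.87
Leg 3 (073°, 3.9 km): east 3.9 sin 73° = 3.73, north 3.9 cos 73° = 1.14
Summing: 4.52 km east, -0.91 km north → (4.52, -0.91).

(4.52, -0.91)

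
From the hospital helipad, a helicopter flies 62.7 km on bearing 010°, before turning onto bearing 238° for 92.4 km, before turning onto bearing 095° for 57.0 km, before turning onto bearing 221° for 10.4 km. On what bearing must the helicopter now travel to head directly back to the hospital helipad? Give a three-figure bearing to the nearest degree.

090°

Leg 1 (010°, 62.7 km): east 62.7 sin 10° = 10.89, north 62.7 cos 10° = 61.75
Leg 2 (238°, 92.4 km): east 92.4 sin 238° = -78.36, north 92.4 cos 238° = -48.96
Leg 3 (095°, 57.0 km): east 57.0 sin 95° = 56.78, north 57.0 cos 95° = -4.97
Leg 4 (221°, 10.4 km): east 10.4 sin 221° = -6.82, north 10.4 cos 221° = -7.85
Net displacement: -17.51 east, -0.03 north. Direction back to start is (17.51, 0.03): bearing = atan2(17.51, 0.03) mod 360° = 89.89° ≈ 090°.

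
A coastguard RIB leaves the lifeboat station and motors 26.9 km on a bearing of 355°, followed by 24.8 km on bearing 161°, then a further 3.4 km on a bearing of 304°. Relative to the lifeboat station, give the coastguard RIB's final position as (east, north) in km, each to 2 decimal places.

Leg 1 (355°, 26.9 km): east 26.9 sin 355° = -2.34, north 26.9 cos 355° = 26.80
Leg 2 (161°, 24.8 km): east 24.8 sin 161° = 8.07, north 24.8 cos 161° = -23.45
Leg 3 (304°, 3.4 km): east 3.4 sin 304° = -2.82, north 3.4 cos 304° = 1.90
Summing: 2.91 km east, 5.25 km north → (2.91, 5.25).

(2.91, 5.25)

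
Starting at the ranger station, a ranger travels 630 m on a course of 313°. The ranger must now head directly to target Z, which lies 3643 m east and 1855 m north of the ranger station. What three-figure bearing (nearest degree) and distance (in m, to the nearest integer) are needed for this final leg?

Leg 1 (313°, 630 m): east 630 sin 313° = -460.75, north 630 cos 313° = 429.66
Current position: (-460.75, 429.66). Target: (3643, 1855). Remaining: Δeast = 4103.75, Δnorth = 1425.34.
Bearing = atan2(4103.75, 1425.34) mod 360° = 70.85°; distance = √((4103.75)² + (1425.34)²) = 4344.236 m.

071°, 4344 m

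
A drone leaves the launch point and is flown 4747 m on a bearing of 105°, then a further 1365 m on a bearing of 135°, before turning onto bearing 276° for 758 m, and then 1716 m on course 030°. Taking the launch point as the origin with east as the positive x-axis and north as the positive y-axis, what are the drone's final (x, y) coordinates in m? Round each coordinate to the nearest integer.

Leg 1 (105°, 4747 m): east 4747 sin 105° = 4585.25, north 4747 cos 105° = -1228.61
Leg 2 (135°, 1365 m): east 1365 sin 135° = 965.20, north 1365 cos 135° = -965.20
Leg 3 (276°, 758 m): east 758 sin 276° = -753.85, north 758 cos 276° = 79.23
Leg 4 (030°, 1716 m): east 1716 sin 30° = 858.00, north 1716 cos 30° = 1486.10
Summing: 5654.60 m east, -628.48 m north → (5655, -628).

(5655, -628)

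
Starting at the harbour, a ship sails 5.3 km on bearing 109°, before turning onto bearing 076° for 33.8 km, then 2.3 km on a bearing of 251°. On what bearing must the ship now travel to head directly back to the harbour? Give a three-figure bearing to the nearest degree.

261°

Leg 1 (109°, 5.3 km): east 5.3 sin 109° = 5.01, north 5.3 cos 109° = -1.73
Leg 2 (076°, 33.8 km): east 33.8 sin 76° = 32.80, north 33.8 cos 76° = 8.18
Leg 3 (251°, 2.3 km): east 2.3 sin 251° = -2.17, north 2.3 cos 251° = -0.75
Net displacement: 35.63 east, 5.70 north. Direction back to start is (-35.63, -5.70): bearing = atan2(-35.63, -5.70) mod 360° = 260.91° ≈ 261°.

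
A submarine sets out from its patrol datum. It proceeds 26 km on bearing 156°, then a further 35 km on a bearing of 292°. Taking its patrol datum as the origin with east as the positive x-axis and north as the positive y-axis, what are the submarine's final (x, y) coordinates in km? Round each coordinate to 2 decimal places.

Leg 1 (156°, 26 km): east 26 sin 156° = 10.58, north 26 cos 156° = -23.75
Leg 2 (292°, 35 km): east 35 sin 292° = -32.45, north 35 cos 292° = 13.11
Summing: -21.88 km east, -10.64 km north → (-21.88, -10.64).

(-21.88, -10.64)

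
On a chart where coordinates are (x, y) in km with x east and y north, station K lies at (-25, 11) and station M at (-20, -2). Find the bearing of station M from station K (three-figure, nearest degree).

Δeast = -20 − -25 = 5.00; Δnorth = -2 − 11 = -13.00.
Bearing = atan2(Δeast, Δnorth) mod 360° = 158.96° ≈ 159°.

159°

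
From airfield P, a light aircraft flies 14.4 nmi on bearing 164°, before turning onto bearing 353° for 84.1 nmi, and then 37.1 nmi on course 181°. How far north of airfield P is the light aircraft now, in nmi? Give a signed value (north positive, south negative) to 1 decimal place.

32.5 nmi

Leg 1 (164°, 14.4 nmi): east 14.4 sin 164° = 3.97, north 14.4 cos 164° = -13.84
Leg 2 (353°, 84.1 nmi): east 84.1 sin 353° = -10.25, north 84.1 cos 353° = 83.47
Leg 3 (181°, 37.1 nmi): east 37.1 sin 181° = -0.65, north 37.1 cos 181° = -37.09
Net north component: 32.54 nmi.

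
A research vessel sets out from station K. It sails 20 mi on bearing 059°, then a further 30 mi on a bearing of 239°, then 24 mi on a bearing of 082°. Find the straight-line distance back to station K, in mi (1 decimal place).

15.3 mi

Leg 1 (059°, 20 mi): east 20 sin 59° = 17.14, north 20 cos 59° = 10.30
Leg 2 (239°, 30 mi): east 30 sin 239° = -25.72, north 30 cos 239° = -15.45
Leg 3 (082°, 24 mi): east 24 sin 82° = 23.77, north 24 cos 82° = 3.34
Net: 15.19 east, -1.81 north. Distance = √((15.19)² + (-1.81)²) = 15.302 mi.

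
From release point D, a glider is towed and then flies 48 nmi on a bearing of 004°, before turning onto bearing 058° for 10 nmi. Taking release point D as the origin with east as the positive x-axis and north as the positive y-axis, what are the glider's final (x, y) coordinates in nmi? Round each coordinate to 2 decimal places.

(11.83, 53.18)

Leg 1 (004°, 48 nmi): east 48 sin 4° = 3.35, north 48 cos 4° = 47.88
Leg 2 (058°, 10 nmi): east 10 sin 58° = 8.48, north 10 cos 58° = 5.30
Summing: 11.83 nmi east, 53.18 nmi north → (11.83, 53.18).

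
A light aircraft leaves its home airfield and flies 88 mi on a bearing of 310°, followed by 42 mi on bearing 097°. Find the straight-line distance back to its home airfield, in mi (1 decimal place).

57.5 mi

Leg 1 (310°, 88 mi): east 88 sin 310° = -67.41, north 88 cos 310° = 56.57
Leg 2 (097°, 42 mi): east 42 sin 97° = 41.69, north 42 cos 97° = -5.12
Net: -25.72 east, 51.45 north. Distance = √((-25.72)² + (51.45)²) = 57.520 mi.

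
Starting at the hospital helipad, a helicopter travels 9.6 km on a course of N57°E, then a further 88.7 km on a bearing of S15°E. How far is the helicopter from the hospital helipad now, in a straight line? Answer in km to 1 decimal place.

Leg 1 (N57°E, 9.6 km): east 9.6 sin 57° = 8.05, north 9.6 cos 57° = 5.23
Leg 2 (S15°E, 88.7 km): east 88.7 sin 165° = 22.96, north 88.7 cos 165° = -85.68
Net: 31.01 east, -80.45 north. Distance = √((31.01)² + (-80.45)²) = 86.218 km.

86.2 km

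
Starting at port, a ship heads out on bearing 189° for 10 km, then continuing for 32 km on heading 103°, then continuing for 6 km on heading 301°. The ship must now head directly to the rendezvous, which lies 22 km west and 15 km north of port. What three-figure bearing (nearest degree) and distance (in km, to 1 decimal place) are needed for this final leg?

Leg 1 (189°, 10 km): east 10 sin 189° = -1.56, north 10 cos 189° = -9.88
Leg 2 (103°, 32 km): east 32 sin 103° = 31.18, north 32 cos 103° = -7.20
Leg 3 (301°, 6 km): east 6 sin 301° = -5.14, north 6 cos 301° = 3.09
Current position: (24.47, -13.99). Target: (-22, 15). Remaining: Δeast = -46.47, Δnorth = 28.99.
Bearing = atan2(-46.47, 28.99) mod 360° = 301.95°; distance = √((-46.47)² + (28.99)²) = 54.771 km.

302°, 54.8 km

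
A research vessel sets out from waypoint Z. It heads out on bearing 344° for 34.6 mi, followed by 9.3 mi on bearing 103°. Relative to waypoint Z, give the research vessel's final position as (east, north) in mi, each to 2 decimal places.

(-0.48, 31.17)

Leg 1 (344°, 34.6 mi): east 34.6 sin 344° = -9.54, north 34.6 cos 344° = 33.26
Leg 2 (103°, 9.3 mi): east 9.3 sin 103° = 9.06, north 9.3 cos 103° = -2.09
Summing: -0.48 mi east, 31.17 mi north → (-0.48, 31.17).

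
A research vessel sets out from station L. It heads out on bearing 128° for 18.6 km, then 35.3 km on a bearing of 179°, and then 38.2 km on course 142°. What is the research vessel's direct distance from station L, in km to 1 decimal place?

86.1 km

Leg 1 (128°, 18.6 km): east 18.6 sin 128° = 14.66, north 18.6 cos 128° = -11.45
Leg 2 (179°, 35.3 km): east 35.3 sin 179° = 0.62, north 35.3 cos 179° = -35.29
Leg 3 (142°, 38.2 km): east 38.2 sin 142° = 23.52, north 38.2 cos 142° = -30.10
Net: 38.79 east, -76.85 north. Distance = √((38.79)² + (-76.85)²) = 86.084 km.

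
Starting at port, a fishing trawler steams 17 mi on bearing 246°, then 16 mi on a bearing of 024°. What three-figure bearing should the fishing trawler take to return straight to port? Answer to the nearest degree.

130°

Leg 1 (246°, 17 mi): east 17 sin 246° = -15.53, north 17 cos 246° = -6.91
Leg 2 (024°, 16 mi): east 16 sin 24° = 6.51, north 16 cos 24° = 14.62
Net displacement: -9.02 east, 7.70 north. Direction back to start is (9.02, -7.70): bearing = atan2(9.02, -7.70) mod 360° = 130.49° ≈ 130°.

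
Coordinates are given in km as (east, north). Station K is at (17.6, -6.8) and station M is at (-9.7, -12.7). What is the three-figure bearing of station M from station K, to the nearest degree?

Δeast = -9.7 − 17.6 = -27.30; Δnorth = -12.7 − -6.8 = -5.90.
Bearing = atan2(Δeast, Δnorth) mod 360° = 257.80° ≈ 258°.

258°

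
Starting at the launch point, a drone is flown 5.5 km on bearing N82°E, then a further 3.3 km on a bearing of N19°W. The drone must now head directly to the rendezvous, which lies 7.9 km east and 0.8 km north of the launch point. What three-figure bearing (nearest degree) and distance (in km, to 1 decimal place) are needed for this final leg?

131°, 4.7 km

Leg 1 (N82°E, 5.5 km): east 5.5 sin 82° = 5.45, north 5.5 cos 82° = 0.77
Leg 2 (N19°W, 3.3 km): east 3.3 sin 341° = -1.07, north 3.3 cos 341° = 3.12
Current position: (4.37, 3.89). Target: (7.9, 0.8). Remaining: Δeast = 3.53, Δnorth = -3.09.
Bearing = atan2(3.53, -3.09) mod 360° = 131.17°; distance = √((3.53)² + (-3.09)²) = 4.687 km.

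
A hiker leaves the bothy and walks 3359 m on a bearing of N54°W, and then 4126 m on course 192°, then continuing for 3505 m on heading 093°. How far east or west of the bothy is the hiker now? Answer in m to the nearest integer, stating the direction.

Leg 1 (N54°W, 3359 m): east 3359 sin 306° = -2717.49, north 3359 cos 306° = 1974.37
Leg 2 (192°, 4126 m): east 4126 sin 192° = -857.84, north 4126 cos 192° = -4035.84
Leg 3 (093°, 3505 m): east 3505 sin 93° = 3500.20, north 3505 cos 93° = -183.44
Net east component: -75.14 m.

75 m west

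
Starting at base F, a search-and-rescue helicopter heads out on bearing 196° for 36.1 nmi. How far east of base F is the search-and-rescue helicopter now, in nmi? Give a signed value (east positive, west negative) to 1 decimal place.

Leg 1 (196°, 36.1 nmi): east 36.1 sin 196° = -9.95, north 36.1 cos 196° = -34.70
Net east component: -9.95 nmi.

-10.0 nmi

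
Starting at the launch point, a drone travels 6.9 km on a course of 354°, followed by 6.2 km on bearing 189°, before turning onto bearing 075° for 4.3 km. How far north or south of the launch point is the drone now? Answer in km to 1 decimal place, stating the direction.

Leg 1 (354°, 6.9 km): east 6.9 sin 354° = -0.72, north 6.9 cos 354° = 6.86
Leg 2 (189°, 6.2 km): east 6.2 sin 189° = -0.97, north 6.2 cos 189° = -6.12
Leg 3 (075°, 4.3 km): east 4.3 sin 75° = 4.15, north 4.3 cos 75° = 1.11
Net north component: 1.85 km.

1.9 km north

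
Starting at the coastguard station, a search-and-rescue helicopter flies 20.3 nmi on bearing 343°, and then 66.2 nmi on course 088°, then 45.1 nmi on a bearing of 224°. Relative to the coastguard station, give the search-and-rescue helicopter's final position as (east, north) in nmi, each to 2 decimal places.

Leg 1 (343°, 20.3 nmi): east 20.3 sin 343° = -5.94, north 20.3 cos 343° = 19.41
Leg 2 (088°, 66.2 nmi): east 66.2 sin 88° = 66.16, north 66.2 cos 88° = 2.31
Leg 3 (224°, 45.1 nmi): east 45.1 sin 224° = -31.33, north 45.1 cos 224° = -32.44
Summing: 28.90 nmi east, -10.72 nmi north → (28.90, -10.72).

(28.90, -10.72)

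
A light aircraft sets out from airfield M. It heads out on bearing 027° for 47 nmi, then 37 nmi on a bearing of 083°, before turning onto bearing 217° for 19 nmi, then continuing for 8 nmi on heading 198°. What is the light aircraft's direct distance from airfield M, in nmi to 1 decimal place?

Leg 1 (027°, 47 nmi): east 47 sin 27° = 21.34, north 47 cos 27° = 41.88
Leg 2 (083°, 37 nmi): east 37 sin 83° = 36.72, north 37 cos 83° = 4.51
Leg 3 (217°, 19 nmi): east 19 sin 217° = -11.43, north 19 cos 217° = -15.17
Leg 4 (198°, 8 nmi): east 8 sin 198° = -2.47, north 8 cos 198° = -7.61
Net: 44.16 east, 23.60 north. Distance = √((44.16)² + (23.60)²) = 50.068 nmi.

50.1 nmi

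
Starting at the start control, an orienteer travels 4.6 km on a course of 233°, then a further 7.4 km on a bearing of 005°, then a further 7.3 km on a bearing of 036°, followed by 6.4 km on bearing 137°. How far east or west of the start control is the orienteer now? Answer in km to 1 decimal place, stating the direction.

Leg 1 (233°, 4.6 km): east 4.6 sin 233° = -3.67, north 4.6 cos 233° = -2.77
Leg 2 (005°, 7.4 km): east 7.4 sin 5° = 0.64, north 7.4 cos 5° = 7.37
Leg 3 (036°, 7.3 km): east 7.3 sin 36° = 4.29, north 7.3 cos 36° = 5.91
Leg 4 (137°, 6.4 km): east 6.4 sin 137° = 4.36, north 6.4 cos 137° = -4.68
Net east component: 5.63 km.

5.6 km east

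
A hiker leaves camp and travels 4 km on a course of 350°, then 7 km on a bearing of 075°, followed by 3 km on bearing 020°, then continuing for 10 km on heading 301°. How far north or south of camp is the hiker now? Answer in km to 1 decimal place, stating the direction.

Leg 1 (350°, 4 km): east 4 sin 350° = -0.69, north 4 cos 350° = 3.94
Leg 2 (075°, 7 km): east 7 sin 75° = 6.76, north 7 cos 75° = 1.81
Leg 3 (020°, 3 km): east 3 sin 20° = 1.03, north 3 cos 20° = 2.82
Leg 4 (301°, 10 km): east 10 sin 301° = -8.57, north 10 cos 301° = 5.15
Net north component: 13.72 km.

13.7 km north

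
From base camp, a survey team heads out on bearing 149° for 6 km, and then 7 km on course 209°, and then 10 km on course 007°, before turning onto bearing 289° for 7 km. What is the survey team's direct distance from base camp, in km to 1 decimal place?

5.8 km

Leg 1 (149°, 6 km): east 6 sin 149° = 3.09, north 6 cos 149° = -5.14
Leg 2 (209°, 7 km): east 7 sin 209° = -3.39, north 7 cos 209° = -6.12
Leg 3 (007°, 10 km): east 10 sin 7° = 1.22, north 10 cos 7° = 9.93
Leg 4 (289°, 7 km): east 7 sin 289° = -6.62, north 7 cos 289° = 2.28
Net: -5.70 east, 0.94 north. Distance = √((-5.70)² + (0.94)²) = 5.780 km.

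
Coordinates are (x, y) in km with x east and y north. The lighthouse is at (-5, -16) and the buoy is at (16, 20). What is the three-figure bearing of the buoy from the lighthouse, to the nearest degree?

030°

Δeast = 16 − -5 = 21.00; Δnorth = 20 − -16 = 36.00.
Bearing = atan2(Δeast, Δnorth) mod 360° = 30.26° ≈ 030°.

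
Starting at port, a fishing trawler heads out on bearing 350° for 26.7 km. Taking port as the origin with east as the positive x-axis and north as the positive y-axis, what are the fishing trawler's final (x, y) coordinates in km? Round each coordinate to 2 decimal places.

(-4.64, 26.29)

Leg 1 (350°, 26.7 km): east 26.7 sin 350° = -4.64, north 26.7 cos 350° = 26.29
Summing: -4.64 km east, 26.29 km north → (-4.64, 26.29).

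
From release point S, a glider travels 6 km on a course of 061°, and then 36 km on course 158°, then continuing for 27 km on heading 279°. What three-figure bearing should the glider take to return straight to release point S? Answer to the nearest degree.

Leg 1 (061°, 6 km): east 6 sin 61° = 5.25, north 6 cos 61° = 2.91
Leg 2 (158°, 36 km): east 36 sin 158° = 13.49, north 36 cos 158° = -33.38
Leg 3 (279°, 27 km): east 27 sin 279° = -26.67, north 27 cos 279° = 4.22
Net displacement: -7.93 east, -26.25 north. Direction back to start is (7.93, 26.25): bearing = atan2(7.93, 26.25) mod 360° = 16.82° ≈ 017°.

017°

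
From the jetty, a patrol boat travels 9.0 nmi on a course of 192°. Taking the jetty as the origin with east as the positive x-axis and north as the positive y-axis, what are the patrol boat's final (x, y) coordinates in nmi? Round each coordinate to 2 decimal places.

(-1.87, -8.80)

Leg 1 (192°, 9.0 nmi): east 9.0 sin 192° = -1.87, north 9.0 cos 192° = -8.80
Summing: -1.87 nmi east, -8.80 nmi north → (-1.87, -8.80).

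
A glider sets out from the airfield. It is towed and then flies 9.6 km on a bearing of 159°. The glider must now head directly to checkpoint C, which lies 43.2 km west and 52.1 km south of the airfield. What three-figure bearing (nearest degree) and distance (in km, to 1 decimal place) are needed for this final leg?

227°, 63.5 km

Leg 1 (159°, 9.6 km): east 9.6 sin 159° = 3.44, north 9.6 cos 159° = -8.96
Current position: (3.44, -8.96). Target: (-43.2, -52.1). Remaining: Δeast = -46.64, Δnorth = -43.14.
Bearing = atan2(-46.64, -43.14) mod 360° = 227.23°; distance = √((-46.64)² + (-43.14)²) = 63.531 km.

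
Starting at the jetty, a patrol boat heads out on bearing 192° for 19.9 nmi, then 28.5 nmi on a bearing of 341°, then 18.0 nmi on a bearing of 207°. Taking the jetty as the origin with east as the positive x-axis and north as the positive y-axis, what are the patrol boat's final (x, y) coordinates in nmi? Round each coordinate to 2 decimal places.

Leg 1 (192°, 19.9 nmi): east 19.9 sin 192° = -4.14, north 19.9 cos 192° = -19.47
Leg 2 (341°, 28.5 nmi): east 28.5 sin 341° = -9.28, north 28.5 cos 341° = 26.95
Leg 3 (207°, 18.0 nmi): east 18.0 sin 207° = -8.17, north 18.0 cos 207° = -16.04
Summing: -21.59 nmi east, -8.56 nmi north → (-21.59, -8.56).

(-21.59, -8.56)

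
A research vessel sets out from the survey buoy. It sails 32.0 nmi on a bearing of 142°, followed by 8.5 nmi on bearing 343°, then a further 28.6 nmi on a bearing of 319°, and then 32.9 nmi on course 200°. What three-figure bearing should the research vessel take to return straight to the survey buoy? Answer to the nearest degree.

026°

Leg 1 (142°, 32.0 nmi): east 32.0 sin 142° = 19.70, north 32.0 cos 142° = -25.22
Leg 2 (343°, 8.5 nmi): east 8.5 sin 343° = -2.49, north 8.5 cos 343° = 8.13
Leg 3 (319°, 28.6 nmi): east 28.6 sin 319° = -18.76, north 28.6 cos 319° = 21.58
Leg 4 (200°, 32.9 nmi): east 32.9 sin 200° = -11.25, north 32.9 cos 200° = -30.92
Net displacement: -12.80 east, -26.42 north. Direction back to start is (12.80, 26.42): bearing = atan2(12.80, 26.42) mod 360° = 25.85° ≈ 026°.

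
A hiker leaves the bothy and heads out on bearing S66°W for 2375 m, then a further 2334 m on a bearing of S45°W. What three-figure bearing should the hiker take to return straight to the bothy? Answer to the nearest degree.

Leg 1 (S66°W, 2375 m): east 2375 sin 246° = -2169.67, north 2375 cos 246° = -966.00
Leg 2 (S45°W, 2334 m): east 2334 sin 225° = -1650.39, north 2334 cos 225° = -1650.39
Net displacement: -3820.06 east, -2616.39 north. Direction back to start is (3820.06, 2616.39): bearing = atan2(3820.06, 2616.39) mod 360° = 55.59° ≈ 056°.

056°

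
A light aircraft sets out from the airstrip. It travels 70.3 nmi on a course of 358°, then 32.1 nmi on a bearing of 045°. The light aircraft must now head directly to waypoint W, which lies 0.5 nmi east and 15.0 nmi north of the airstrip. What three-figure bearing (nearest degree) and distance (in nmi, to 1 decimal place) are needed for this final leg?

194°, 80.4 nmi

Leg 1 (358°, 70.3 nmi): east 70.3 sin 358° = -2.45, north 70.3 cos 358° = 70.26
Leg 2 (045°, 32.1 nmi): east 32.1 sin 45° = 22.70, north 32.1 cos 45° = 22.70
Current position: (20.24, 92.96). Target: (0.5, 15.0). Remaining: Δeast = -19.74, Δnorth = -77.96.
Bearing = atan2(-19.74, -77.96) mod 360° = 194.21°; distance = √((-19.74)² + (-77.96)²) = 80.417 nmi.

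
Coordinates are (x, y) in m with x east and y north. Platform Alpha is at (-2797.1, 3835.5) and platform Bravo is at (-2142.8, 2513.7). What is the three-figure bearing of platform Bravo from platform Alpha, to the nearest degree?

154°

Δeast = -2142.8 − -2797.1 = 654.30; Δnorth = 2513.7 − 3835.5 = -1321.80.
Bearing = atan2(Δeast, Δnorth) mod 360° = 153.66° ≈ 154°.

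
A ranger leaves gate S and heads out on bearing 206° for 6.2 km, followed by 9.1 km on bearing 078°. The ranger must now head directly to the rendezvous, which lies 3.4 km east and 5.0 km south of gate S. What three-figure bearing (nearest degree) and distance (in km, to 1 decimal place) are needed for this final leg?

Leg 1 (206°, 6.2 km): east 6.2 sin 206° = -2.72, north 6.2 cos 206° = -5.57
Leg 2 (078°, 9.1 km): east 9.1 sin 78° = 8.90, north 9.1 cos 78° = 1.89
Current position: (6.18, -3.68). Target: (3.4, -5.0). Remaining: Δeast = -2.78, Δnorth = -1.32.
Bearing = atan2(-2.78, -1.32) mod 360° = 244.64°; distance = √((-2.78)² + (-1.32)²) = 3.080 km.

245°, 3.1 km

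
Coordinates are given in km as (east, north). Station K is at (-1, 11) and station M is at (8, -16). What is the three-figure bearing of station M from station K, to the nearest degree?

162°

Δeast = 8 − -1 = 9.00; Δnorth = -16 − 11 = -27.00.
Bearing = atan2(Δeast, Δnorth) mod 360° = 161.57° ≈ 162°.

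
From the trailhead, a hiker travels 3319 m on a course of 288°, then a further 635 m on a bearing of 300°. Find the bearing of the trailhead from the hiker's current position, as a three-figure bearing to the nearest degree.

Leg 1 (288°, 3319 m): east 3319 sin 288° = -3156.56, north 3319 cos 288° = 1025.63
Leg 2 (300°, 635 m): east 635 sin 300° = -549.93, north 635 cos 300° = 317.50
Net displacement: -3706.48 east, 1343.13 north. Direction back to start is (3706.48, -1343.13): bearing = atan2(3706.48, -1343.13) mod 360° = 109.92° ≈ 110°.

110°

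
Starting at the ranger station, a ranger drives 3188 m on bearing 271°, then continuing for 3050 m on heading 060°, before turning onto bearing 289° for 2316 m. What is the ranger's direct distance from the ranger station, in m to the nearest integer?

Leg 1 (271°, 3188 m): east 3188 sin 271° = -3187.51, north 3188 cos 271° = 55.64
Leg 2 (060°, 3050 m): east 3050 sin 60° = 2641.38, north 3050 cos 60° = 1525.00
Leg 3 (289°, 2316 m): east 2316 sin 289° = -2189.82, north 2316 cos 289° = 754.02
Net: -2735.96 east, 2334.65 north. Distance = √((-2735.96)² + (2334.65)²) = 3596.676 m.

3597 m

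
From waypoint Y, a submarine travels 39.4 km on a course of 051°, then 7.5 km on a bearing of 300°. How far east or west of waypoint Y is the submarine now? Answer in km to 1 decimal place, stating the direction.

Leg 1 (051°, 39.4 km): east 39.4 sin 51° = 30.62, north 39.4 cos 51° = 24.80
Leg 2 (300°, 7.5 km): east 7.5 sin 300° = -6.50, north 7.5 cos 300° = 3.75
Net east component: 24.12 km.

24.1 km east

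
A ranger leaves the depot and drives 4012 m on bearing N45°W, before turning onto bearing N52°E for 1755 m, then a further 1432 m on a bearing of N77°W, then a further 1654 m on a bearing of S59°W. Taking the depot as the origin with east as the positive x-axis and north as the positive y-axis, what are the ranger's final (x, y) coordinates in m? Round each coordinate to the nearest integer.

Leg 1 (N45°W, 4012 m): east 4012 sin 315° = -2836.91, north 4012 cos 315° = 2836.91
Leg 2 (N52°E, 1755 m): east 1755 sin 52° = 1382.96, north 1755 cos 52° = 1080.49
Leg 3 (N77°W, 1432 m): east 1432 sin 283° = -1395.30, north 1432 cos 283° = 322.13
Leg 4 (S59°W, 1654 m): east 1654 sin 239° = -1417.75, north 1654 cos 239° = -851.87
Summing: -4267.01 m east, 3387.66 m north → (-4267, 3388).

(-4267, 3388)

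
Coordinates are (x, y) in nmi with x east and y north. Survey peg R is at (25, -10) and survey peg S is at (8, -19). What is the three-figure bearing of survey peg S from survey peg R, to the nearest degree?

242°

Δeast = 8 − 25 = -17.00; Δnorth = -19 − -10 = -9.00.
Bearing = atan2(Δeast, Δnorth) mod 360° = 242.10° ≈ 242°.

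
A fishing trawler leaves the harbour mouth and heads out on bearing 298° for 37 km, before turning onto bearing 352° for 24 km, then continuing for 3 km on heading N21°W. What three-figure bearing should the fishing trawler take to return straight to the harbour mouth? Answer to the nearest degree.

140°

Leg 1 (298°, 37 km): east 37 sin 298° = -32.67, north 37 cos 298° = 17.37
Leg 2 (352°, 24 km): east 24 sin 352° = -3.34, north 24 cos 352° = 23.77
Leg 3 (N21°W, 3 km): east 3 sin 339° = -1.08, north 3 cos 339° = 2.80
Net displacement: -37.08 east, 43.94 north. Direction back to start is (37.08, -43.94): bearing = atan2(37.08, -43.94) mod 360° = 139.83° ≈ 140°.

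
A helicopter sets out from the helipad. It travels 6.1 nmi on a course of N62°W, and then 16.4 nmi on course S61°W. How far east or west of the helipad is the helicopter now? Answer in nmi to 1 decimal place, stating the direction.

Leg 1 (N62°W, 6.1 nmi): east 6.1 sin 298° = -5.39, north 6.1 cos 298° = 2.86
Leg 2 (S61°W, 16.4 nmi): east 16.4 sin 241° = -14.34, north 16.4 cos 241° = -7.95
Net east component: -19.73 nmi.

19.7 nmi west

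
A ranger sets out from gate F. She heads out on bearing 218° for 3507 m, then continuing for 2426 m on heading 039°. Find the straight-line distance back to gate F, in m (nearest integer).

Leg 1 (218°, 3507 m): east 3507 sin 218° = -2159.12, north 3507 cos 218° = -2763.55
Leg 2 (039°, 2426 m): east 2426 sin 39° = 1526.73, north 2426 cos 39° = 1885.36
Net: -632.39 east, -878.20 north. Distance = √((-632.39)² + (-878.20)²) = 1082.198 m.

1082 m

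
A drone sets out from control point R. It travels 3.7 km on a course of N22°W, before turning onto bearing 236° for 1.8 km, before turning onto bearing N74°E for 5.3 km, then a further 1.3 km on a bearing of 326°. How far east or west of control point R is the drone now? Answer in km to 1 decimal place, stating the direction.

Leg 1 (N22°W, 3.7 km): east 3.7 sin 338° = -1.39, north 3.7 cos 338° = 3.43
Leg 2 (236°, 1.8 km): east 1.8 sin 236° = -1.49, north 1.8 cos 236° = -1.01
Leg 3 (N74°E, 5.3 km): east 5.3 sin 74° = 5.09, north 5.3 cos 74° = 1.46
Leg 4 (326°, 1.3 km): east 1.3 sin 326° = -0.73, north 1.3 cos 326° = 1.08
Net east component: 1.49 km.

1.5 km east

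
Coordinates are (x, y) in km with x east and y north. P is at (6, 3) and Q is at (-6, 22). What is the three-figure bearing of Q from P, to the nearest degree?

328°

Δeast = -6 − 6 = -12.00; Δnorth = 22 − 3 = 19.00.
Bearing = atan2(Δeast, Δnorth) mod 360° = 327.72° ≈ 328°.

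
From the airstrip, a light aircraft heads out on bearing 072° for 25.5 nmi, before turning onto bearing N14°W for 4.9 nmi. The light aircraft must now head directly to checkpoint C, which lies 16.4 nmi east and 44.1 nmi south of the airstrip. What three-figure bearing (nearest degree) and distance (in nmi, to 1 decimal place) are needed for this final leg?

Leg 1 (072°, 25.5 nmi): east 25.5 sin 72° = 24.25, north 25.5 cos 72° = 7.88
Leg 2 (N14°W, 4.9 nmi): east 4.9 sin 346° = -1.19, north 4.9 cos 346° = 4.75
Current position: (23.07, 12.63). Target: (16.4, -44.1). Remaining: Δeast = -6.67, Δnorth = -56.73.
Bearing = atan2(-6.67, -56.73) mod 360° = 186.70°; distance = √((-6.67)² + (-56.73)²) = 57.125 nmi.

187°, 57.1 nmi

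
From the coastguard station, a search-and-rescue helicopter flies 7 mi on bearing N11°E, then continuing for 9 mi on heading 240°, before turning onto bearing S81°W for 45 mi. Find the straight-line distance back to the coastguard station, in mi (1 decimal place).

51.1 mi

Leg 1 (N11°E, 7 mi): east 7 sin 11° = 1.34, north 7 cos 11° = 6.87
Leg 2 (240°, 9 mi): east 9 sin 240° = -7.79, north 9 cos 240° = -4.50
Leg 3 (S81°W, 45 mi): east 45 sin 261° = -44.45, north 45 cos 261° = -7.04
Net: -50.90 east, -4.67 north. Distance = √((-50.90)² + (-4.67)²) = 51.118 mi.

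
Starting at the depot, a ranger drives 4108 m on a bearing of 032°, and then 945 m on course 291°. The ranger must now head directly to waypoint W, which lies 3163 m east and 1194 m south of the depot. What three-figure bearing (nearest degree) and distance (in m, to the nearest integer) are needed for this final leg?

160°, 5353 m

Leg 1 (032°, 4108 m): east 4108 sin 32° = 2176.91, north 4108 cos 32° = 3483.78
Leg 2 (291°, 945 m): east 945 sin 291° = -882.23, north 945 cos 291° = 338.66
Current position: (1294.67, 3822.44). Target: (3163, -1194). Remaining: Δeast = 1868.33, Δnorth = -5016.44.
Bearing = atan2(1868.33, -5016.44) mod 360° = 159.57°; distance = √((1868.33)² + (-5016.44)²) = 5353.065 m.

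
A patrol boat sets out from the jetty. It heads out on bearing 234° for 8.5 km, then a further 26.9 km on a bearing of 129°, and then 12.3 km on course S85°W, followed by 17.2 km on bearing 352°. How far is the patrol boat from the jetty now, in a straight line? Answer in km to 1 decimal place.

6.0 km

Leg 1 (234°, 8.5 km): east 8.5 sin 234° = -6.88, north 8.5 cos 234° = -5.00
Leg 2 (129°, 26.9 km): east 26.9 sin 129° = 20.91, north 26.9 cos 129° = -16.93
Leg 3 (S85°W, 12.3 km): east 12.3 sin 265° = -12.25, north 12.3 cos 265° = -1.07
Leg 4 (352°, 17.2 km): east 17.2 sin 352° = -2.39, north 17.2 cos 352° = 17.03
Net: -0.62 east, -5.96 north. Distance = √((-0.62)² + (-5.96)²) = 5.996 km.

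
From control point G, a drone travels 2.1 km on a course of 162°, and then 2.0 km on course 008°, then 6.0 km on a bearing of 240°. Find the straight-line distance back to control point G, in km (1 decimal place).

Leg 1 (162°, 2.1 km): east 2.1 sin 162° = 0.65, north 2.1 cos 162° = -2.00
Leg 2 (008°, 2.0 km): east 2.0 sin 8° = 0.28, north 2.0 cos 8° = 1.98
Leg 3 (240°, 6.0 km): east 6.0 sin 240° = -5.20, north 6.0 cos 240° = -3.00
Net: -4.27 east, -3.02 north. Distance = √((-4.27)² + (-3.02)²) = 5.227 km.

5.2 km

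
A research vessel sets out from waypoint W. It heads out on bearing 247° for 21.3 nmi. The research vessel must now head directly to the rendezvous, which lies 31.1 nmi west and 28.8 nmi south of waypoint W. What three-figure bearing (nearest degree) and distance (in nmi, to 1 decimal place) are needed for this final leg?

Leg 1 (247°, 21.3 nmi): east 21.3 sin 247° = -19.61, north 21.3 cos 247° = -8.32
Current position: (-19.61, -8.32). Target: (-31.1, -28.8). Remaining: Δeast = -11.49, Δnorth = -20.48.
Bearing = atan2(-11.49, -20.48) mod 360° = 209.30°; distance = √((-11.49)² + (-20.48)²) = 23.482 nmi.

209°, 23.5 nmi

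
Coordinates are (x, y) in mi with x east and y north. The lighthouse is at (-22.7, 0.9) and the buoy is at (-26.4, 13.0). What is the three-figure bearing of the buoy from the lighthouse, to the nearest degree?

Δeast = -26.4 − -22.7 = -3.70; Δnorth = 13.0 − 0.9 = 12.10.
Bearing = atan2(Δeast, Δnorth) mod 360° = 343.00° ≈ 343°.

343°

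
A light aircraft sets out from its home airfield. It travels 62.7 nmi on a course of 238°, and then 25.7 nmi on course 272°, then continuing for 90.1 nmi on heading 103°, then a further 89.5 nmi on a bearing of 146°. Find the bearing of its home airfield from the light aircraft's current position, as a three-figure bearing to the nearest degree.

Leg 1 (238°, 62.7 nmi): east 62.7 sin 238° = -53.17, north 62.7 cos 238° = -33.23
Leg 2 (272°, 25.7 nmi): east 25.7 sin 272° = -25.68, north 25.7 cos 272° = 0.90
Leg 3 (103°, 90.1 nmi): east 90.1 sin 103° = 87.79, north 90.1 cos 103° = -20.27
Leg 4 (146°, 89.5 nmi): east 89.5 sin 146° = 50.05, north 89.5 cos 146° = -74.20
Net displacement: 58.98 east, -126.80 north. Direction back to start is (-58.98, 126.80): bearing = atan2(-58.98, 126.80) mod 360° = 335.05° ≈ 335°.

335°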